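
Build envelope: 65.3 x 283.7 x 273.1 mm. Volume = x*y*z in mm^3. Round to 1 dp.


V = 65.3 * 283.7 * 273.1 = 5059344.1 mm^3


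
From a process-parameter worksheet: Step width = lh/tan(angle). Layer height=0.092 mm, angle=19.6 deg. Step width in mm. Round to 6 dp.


step = 0.092 / tan(19.6) = 0.258366 mm


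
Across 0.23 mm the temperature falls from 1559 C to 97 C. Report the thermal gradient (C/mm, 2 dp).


G = (1559-97)/0.23 = 6356.52 C/mm


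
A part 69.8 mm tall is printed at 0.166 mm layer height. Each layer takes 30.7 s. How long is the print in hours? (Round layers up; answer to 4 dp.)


Layers = ceil(69.8/0.166) = 421
t = 421 * 30.7 / 3600 = 3.5902 hrs


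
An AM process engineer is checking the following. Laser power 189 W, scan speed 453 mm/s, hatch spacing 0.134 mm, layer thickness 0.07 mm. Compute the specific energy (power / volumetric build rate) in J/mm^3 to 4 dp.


Build rate = 453 * 0.134 * 0.07 = 4.24914 mm^3/s
SE = 189 / 4.24914 = 44.4796 J/mm^3


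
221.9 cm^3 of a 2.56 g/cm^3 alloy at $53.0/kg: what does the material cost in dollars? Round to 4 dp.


Mass = 221.9*2.56/1000 = 0.568064 kg
Cost = 0.568064 * 53.0 = 30.1074 $


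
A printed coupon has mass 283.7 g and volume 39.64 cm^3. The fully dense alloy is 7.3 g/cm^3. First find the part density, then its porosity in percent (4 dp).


rho_part = 283.7 / 39.64 = 7.15691221 g/cm^3
Porosity = (1 - 7.15691221/7.3)*100 = 1.9601 %


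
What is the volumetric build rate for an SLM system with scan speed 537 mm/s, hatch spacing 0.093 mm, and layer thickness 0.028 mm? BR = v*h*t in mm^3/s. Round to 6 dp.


Rate = 537 * 0.093 * 0.028 = 1.398348 mm^3/s


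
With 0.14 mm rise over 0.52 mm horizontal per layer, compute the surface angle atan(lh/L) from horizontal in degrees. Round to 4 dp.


angle = atan(0.14/0.52) = 15.0685 degrees


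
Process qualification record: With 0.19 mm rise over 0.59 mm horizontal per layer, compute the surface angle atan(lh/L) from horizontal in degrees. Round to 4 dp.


angle = atan(0.19/0.59) = 17.8503 degrees


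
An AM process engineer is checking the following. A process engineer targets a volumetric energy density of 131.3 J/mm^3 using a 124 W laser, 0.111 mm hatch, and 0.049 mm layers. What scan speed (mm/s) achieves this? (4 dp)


v = 124 / (131.3*0.111*0.049) = 173.6353 mm/s


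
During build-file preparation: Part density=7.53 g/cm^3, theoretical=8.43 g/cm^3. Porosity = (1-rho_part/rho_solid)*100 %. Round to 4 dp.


Porosity = (1-7.53/8.43)*100 = 10.6762 %


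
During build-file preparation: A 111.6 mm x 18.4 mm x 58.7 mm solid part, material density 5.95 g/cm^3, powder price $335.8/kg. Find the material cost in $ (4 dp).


V = 111.6 * 18.4 * 58.7 = 120536.928 mm^3 = 120.536928 cm^3
Mass = 120.536928 * 5.95 / 1000 = 0.71719472 kg
Cost = 0.71719472 * 335.8 = 240.834 $


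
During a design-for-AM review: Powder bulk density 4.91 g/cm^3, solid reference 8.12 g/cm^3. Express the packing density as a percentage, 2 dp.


Packing = (4.91/8.12)*100 = 60.47 %


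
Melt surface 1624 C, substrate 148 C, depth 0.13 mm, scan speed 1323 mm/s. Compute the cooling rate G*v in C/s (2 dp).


G = (1624-148)/0.13 = 11353.84615385 C/mm
CR = 11353.84615385 * 1323 = 15021138.46 C/s


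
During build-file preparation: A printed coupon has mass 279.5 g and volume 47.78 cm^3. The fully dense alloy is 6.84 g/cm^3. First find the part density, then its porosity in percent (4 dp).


rho_part = 279.5 / 47.78 = 5.84972792 g/cm^3
Porosity = (1 - 5.84972792/6.84)*100 = 14.4777 %


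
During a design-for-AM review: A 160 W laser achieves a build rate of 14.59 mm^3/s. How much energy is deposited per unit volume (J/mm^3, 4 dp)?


SE = 160 / 14.59 = 10.9664 J/mm^3


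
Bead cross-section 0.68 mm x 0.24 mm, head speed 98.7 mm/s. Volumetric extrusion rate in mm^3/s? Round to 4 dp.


Rate = 0.68 * 0.24 * 98.7 = 16.1078 mm^3/s


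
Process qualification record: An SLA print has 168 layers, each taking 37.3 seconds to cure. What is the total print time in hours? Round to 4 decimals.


t = 168 * 37.3 / 3600 = 1.7407 hrs


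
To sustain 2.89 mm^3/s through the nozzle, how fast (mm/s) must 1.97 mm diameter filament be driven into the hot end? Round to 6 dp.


A = pi*(1.97/2)^2 = 3.048052
v = 2.89 / 3.048052 = 0.948147 mm/s


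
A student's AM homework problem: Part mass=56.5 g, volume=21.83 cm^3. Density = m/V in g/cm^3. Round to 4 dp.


rho = 56.5 / 21.83 = 2.5882 g/cm^3


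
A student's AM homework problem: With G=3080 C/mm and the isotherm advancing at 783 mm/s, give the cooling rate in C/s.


CR = 3080 * 783 = 2411640 C/s


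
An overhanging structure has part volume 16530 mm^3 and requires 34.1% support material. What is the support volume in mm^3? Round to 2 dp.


V_support = 16530 * 0.341 = 5636.73 mm^3


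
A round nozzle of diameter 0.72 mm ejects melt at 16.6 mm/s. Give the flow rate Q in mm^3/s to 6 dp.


A = pi*(0.72/2)^2 = 0.40715041 mm^2
Q = 0.40715041 * 16.6 = 6.758697 mm^3/s


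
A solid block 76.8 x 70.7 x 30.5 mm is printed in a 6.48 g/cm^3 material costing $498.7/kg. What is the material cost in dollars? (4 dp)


V = 76.8 * 70.7 * 30.5 = 165607.68 mm^3 = 165.60768 cm^3
Mass = 165.60768 * 6.48 / 1000 = 1.07313777 kg
Cost = 1.07313777 * 498.7 = 535.1738 $


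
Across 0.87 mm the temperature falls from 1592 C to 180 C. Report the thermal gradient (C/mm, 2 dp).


G = (1592-180)/0.87 = 1622.99 C/mm


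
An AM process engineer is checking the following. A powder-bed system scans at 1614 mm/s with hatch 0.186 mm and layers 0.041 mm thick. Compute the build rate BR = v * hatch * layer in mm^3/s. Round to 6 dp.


Rate = 1614 * 0.186 * 0.041 = 12.308364 mm^3/s


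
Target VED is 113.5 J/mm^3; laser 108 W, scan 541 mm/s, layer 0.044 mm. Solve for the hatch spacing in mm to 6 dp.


h = 108 / (113.5*541*0.044) = 0.039974 mm


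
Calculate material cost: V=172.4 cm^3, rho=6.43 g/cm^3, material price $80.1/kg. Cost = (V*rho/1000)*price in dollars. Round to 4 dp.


Mass = 172.4*6.43/1000 = 1.108532 kg
Cost = 1.108532 * 80.1 = 88.7934 $


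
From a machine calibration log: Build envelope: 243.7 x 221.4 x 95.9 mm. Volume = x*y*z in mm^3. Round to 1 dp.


V = 243.7 * 221.4 * 95.9 = 5174301.8 mm^3


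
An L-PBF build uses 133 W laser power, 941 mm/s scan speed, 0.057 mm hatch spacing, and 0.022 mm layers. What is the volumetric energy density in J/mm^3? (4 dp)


E = 133 / (941*0.057*0.022) = 112.7105 J/mm^3


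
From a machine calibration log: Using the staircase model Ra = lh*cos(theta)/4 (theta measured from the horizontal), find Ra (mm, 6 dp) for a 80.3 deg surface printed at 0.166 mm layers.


Ra = 0.166 * cos(80.3) / 4 = 0.006992 mm


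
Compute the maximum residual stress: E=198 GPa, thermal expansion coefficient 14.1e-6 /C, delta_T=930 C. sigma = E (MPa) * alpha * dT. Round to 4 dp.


sigma = 198*1000 * 14.1e-6 * 930 = 2596.374 MPa


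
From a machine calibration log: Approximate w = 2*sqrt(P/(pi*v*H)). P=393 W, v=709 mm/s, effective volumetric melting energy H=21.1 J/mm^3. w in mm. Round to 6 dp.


w = 2*sqrt(393/(pi*709*21.1)) = 0.182889 mm


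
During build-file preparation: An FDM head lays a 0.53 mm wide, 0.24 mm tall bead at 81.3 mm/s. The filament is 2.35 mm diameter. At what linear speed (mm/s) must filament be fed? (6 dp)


Q = 0.53 * 0.24 * 81.3 = 10.34136 mm^3/s
A_fil = pi*(2.35/2)^2 = 4.33736136 mm^2
v_feed = 10.34136 / 4.33736136 = 2.384251 mm/s


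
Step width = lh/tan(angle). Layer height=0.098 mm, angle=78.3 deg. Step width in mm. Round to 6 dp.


step = 0.098 / tan(78.3) = 0.020295 mm


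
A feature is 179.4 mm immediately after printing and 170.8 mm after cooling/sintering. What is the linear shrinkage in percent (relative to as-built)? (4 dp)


Shrinkage = ((179.4-170.8)/179.4)*100 = 4.7938 %


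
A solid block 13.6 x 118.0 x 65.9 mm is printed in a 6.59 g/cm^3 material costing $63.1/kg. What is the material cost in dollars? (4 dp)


V = 13.6 * 118.0 * 65.9 = 105756.32 mm^3 = 105.75632 cm^3
Mass = 105.75632 * 6.59 / 1000 = 0.69693415 kg
Cost = 0.69693415 * 63.1 = 43.9765 $


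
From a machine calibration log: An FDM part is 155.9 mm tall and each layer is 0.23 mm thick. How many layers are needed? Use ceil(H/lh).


Layers = ceil(155.9/0.23) = 678


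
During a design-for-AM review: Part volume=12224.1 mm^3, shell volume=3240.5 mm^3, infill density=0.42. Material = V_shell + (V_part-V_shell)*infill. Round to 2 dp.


V_infill = (12224.1 - 3240.5) * 0.42 = 3773.11
V_total = 3240.5 + 3773.11 = 7013.61 mm^3


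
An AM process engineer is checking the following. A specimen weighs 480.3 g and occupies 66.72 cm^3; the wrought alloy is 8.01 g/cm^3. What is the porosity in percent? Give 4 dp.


rho_part = 480.3 / 66.72 = 7.19874101 g/cm^3
Porosity = (1 - 7.19874101/8.01)*100 = 10.1281 %


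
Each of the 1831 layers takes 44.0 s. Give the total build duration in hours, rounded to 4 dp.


t = 1831 * 44.0 / 3600 = 22.3789 hrs


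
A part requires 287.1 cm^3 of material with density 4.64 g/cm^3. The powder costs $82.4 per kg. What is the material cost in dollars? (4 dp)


Mass = 287.1*4.64/1000 = 1.332144 kg
Cost = 1.332144 * 82.4 = 109.7687 $


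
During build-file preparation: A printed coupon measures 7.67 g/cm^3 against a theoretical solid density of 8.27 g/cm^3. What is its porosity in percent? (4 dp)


Porosity = (1-7.67/8.27)*100 = 7.2551 %


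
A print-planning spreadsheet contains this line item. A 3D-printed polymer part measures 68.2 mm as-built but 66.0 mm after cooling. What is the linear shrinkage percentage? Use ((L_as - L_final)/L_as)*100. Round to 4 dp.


Shrinkage = ((68.2-66.0)/68.2)*100 = 3.2258 %


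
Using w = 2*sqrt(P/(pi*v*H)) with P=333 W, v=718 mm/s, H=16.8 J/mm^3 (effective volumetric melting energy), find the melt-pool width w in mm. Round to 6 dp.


w = 2*sqrt(333/(pi*718*16.8)) = 0.187482 mm


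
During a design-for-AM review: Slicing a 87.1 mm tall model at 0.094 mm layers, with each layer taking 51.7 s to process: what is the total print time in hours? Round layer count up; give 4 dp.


Layers = ceil(87.1/0.094) = 927
t = 927 * 51.7 / 3600 = 13.3128 hrs


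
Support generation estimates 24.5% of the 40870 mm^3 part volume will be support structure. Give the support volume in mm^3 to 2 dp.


V_support = 40870 * 0.245 = 10013.15 mm^3


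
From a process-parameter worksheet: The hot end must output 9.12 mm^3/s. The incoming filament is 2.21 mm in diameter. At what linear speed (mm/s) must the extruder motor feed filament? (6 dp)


A = pi*(2.21/2)^2 = 3.835963
v = 9.12 / 3.835963 = 2.377499 mm/s


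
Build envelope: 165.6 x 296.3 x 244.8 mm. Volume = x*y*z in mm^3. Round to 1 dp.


V = 165.6 * 296.3 * 244.8 = 12011670.1 mm^3


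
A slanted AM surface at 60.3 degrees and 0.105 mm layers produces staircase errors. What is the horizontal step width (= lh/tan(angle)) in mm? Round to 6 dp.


step = 0.105 / tan(60.3) = 0.059891 mm


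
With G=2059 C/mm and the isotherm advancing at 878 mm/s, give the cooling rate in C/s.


CR = 2059 * 878 = 1807802 C/s


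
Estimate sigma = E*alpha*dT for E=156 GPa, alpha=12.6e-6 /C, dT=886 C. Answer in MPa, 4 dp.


sigma = 156*1000 * 12.6e-6 * 886 = 1741.5216 MPa


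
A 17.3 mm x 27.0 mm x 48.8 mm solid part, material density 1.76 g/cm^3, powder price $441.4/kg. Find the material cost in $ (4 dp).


V = 17.3 * 27.0 * 48.8 = 22794.48 mm^3 = 22.79448 cm^3
Mass = 22.79448 * 1.76 / 1000 = 0.04011828 kg
Cost = 0.04011828 * 441.4 = 17.7082 $


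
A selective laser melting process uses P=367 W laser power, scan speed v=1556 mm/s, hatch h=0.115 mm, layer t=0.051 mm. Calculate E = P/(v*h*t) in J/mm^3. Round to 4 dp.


E = 367 / (1556*0.115*0.051) = 40.215 J/mm^3


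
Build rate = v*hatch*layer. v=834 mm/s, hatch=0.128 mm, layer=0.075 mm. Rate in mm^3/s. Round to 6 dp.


Rate = 834 * 0.128 * 0.075 = 8.0064 mm^3/s


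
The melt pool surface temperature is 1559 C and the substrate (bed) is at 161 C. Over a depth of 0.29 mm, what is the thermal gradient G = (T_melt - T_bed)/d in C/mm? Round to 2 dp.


G = (1559-161)/0.29 = 4820.69 C/mm


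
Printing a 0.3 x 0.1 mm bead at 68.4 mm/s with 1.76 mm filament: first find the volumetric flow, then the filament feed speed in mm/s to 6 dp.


Q = 0.3 * 0.1 * 68.4 = 2.052 mm^3/s
A_fil = pi*(1.76/2)^2 = 2.43284935 mm^2
v_feed = 2.052 / 2.43284935 = 0.843455 mm/s


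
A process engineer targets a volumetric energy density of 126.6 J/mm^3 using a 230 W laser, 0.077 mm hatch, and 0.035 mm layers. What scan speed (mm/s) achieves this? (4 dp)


v = 230 / (126.6*0.077*0.035) = 674.1171 mm/s


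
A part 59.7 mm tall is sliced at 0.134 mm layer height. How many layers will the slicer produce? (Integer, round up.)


Layers = ceil(59.7/0.134) = 446


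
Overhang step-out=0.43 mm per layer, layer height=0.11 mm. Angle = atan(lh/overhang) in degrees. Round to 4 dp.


angle = atan(0.11/0.43) = 14.3493 degrees


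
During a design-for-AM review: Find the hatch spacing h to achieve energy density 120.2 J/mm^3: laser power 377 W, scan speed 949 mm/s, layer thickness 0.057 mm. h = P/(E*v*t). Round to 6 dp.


h = 377 / (120.2*949*0.057) = 0.057982 mm


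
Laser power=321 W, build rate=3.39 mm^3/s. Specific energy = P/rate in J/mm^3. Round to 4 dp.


SE = 321 / 3.39 = 94.6903 J/mm^3


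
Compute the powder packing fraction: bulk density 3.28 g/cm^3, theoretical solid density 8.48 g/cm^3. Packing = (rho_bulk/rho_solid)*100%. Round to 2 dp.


Packing = (3.28/8.48)*100 = 38.68 %


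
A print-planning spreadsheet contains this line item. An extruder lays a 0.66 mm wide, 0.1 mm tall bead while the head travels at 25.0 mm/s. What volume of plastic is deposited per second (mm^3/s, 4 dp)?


Rate = 0.66 * 0.1 * 25.0 = 1.65 mm^3/s


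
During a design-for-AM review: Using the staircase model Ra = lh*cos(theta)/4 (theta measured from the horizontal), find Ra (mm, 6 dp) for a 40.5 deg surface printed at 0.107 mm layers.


Ra = 0.107 * cos(40.5) / 4 = 0.020341 mm


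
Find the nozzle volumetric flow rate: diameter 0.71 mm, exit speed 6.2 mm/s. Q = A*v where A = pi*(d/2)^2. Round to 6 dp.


A = pi*(0.71/2)^2 = 0.39591921 mm^2
Q = 0.39591921 * 6.2 = 2.454699 mm^3/s


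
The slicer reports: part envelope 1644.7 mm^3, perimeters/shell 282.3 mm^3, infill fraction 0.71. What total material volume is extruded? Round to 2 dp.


V_infill = (1644.7 - 282.3) * 0.71 = 967.3
V_total = 282.3 + 967.3 = 1249.6 mm^3


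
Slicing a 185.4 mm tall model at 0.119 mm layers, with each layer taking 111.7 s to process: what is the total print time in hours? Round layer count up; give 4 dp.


Layers = ceil(185.4/0.119) = 1558
t = 1558 * 111.7 / 3600 = 48.3413 hrs


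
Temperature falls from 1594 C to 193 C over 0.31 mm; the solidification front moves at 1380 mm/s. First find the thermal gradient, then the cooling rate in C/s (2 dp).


G = (1594-193)/0.31 = 4519.35483871 C/mm
CR = 4519.35483871 * 1380 = 6236709.68 C/s


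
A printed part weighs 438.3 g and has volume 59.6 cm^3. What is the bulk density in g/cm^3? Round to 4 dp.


rho = 438.3 / 59.6 = 7.354 g/cm^3


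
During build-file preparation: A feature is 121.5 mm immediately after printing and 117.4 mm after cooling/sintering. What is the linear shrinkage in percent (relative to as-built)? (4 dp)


Shrinkage = ((121.5-117.4)/121.5)*100 = 3.3745 %


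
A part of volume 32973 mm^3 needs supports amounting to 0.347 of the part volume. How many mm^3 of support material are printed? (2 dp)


V_support = 32973 * 0.347 = 11441.63 mm^3


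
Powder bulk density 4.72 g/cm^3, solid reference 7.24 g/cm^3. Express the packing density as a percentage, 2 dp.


Packing = (4.72/7.24)*100 = 65.19 %


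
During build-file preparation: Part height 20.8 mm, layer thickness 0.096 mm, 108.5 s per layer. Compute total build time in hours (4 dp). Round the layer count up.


Layers = ceil(20.8/0.096) = 217
t = 217 * 108.5 / 3600 = 6.5401 hrs


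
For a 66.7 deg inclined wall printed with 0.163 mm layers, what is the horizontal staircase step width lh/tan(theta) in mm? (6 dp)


step = 0.163 / tan(66.7) = 0.070199 mm


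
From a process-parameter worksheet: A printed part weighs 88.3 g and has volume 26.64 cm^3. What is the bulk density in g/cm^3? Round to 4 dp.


rho = 88.3 / 26.64 = 3.3146 g/cm^3


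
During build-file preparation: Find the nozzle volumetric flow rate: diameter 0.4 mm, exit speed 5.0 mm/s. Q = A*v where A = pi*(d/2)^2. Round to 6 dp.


A = pi*(0.4/2)^2 = 0.12566371 mm^2
Q = 0.12566371 * 5.0 = 0.628319 mm^3/s


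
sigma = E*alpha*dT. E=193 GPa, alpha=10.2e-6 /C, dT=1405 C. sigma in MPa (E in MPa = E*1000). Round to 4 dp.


sigma = 193*1000 * 10.2e-6 * 1405 = 2765.883 MPa


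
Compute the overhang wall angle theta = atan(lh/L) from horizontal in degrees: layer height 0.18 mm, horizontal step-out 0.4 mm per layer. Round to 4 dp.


angle = atan(0.18/0.4) = 24.2277 degrees


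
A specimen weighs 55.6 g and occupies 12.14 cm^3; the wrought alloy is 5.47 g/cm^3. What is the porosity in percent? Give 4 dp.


rho_part = 55.6 / 12.14 = 4.57990115 g/cm^3
Porosity = (1 - 4.57990115/5.47)*100 = 16.2724 %


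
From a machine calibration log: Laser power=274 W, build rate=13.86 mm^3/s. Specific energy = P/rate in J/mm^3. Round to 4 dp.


SE = 274 / 13.86 = 19.7691 J/mm^3


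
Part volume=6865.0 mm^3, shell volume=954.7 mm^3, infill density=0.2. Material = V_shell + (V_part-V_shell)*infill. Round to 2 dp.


V_infill = (6865.0 - 954.7) * 0.2 = 1182.06
V_total = 954.7 + 1182.06 = 2136.76 mm^3


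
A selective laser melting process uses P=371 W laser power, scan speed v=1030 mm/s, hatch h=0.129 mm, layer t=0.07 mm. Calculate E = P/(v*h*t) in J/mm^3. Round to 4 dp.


E = 371 / (1030*0.129*0.07) = 39.8886 J/mm^3


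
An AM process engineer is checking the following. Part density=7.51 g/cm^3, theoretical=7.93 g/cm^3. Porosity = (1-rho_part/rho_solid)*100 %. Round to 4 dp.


Porosity = (1-7.51/7.93)*100 = 5.2963 %


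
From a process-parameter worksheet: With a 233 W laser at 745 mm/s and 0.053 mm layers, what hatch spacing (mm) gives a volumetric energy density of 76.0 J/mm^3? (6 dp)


h = 233 / (76.0*745*0.053) = 0.077644 mm


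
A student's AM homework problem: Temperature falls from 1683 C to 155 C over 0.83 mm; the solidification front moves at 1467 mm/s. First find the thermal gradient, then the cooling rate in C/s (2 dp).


G = (1683-155)/0.83 = 1840.96385542 C/mm
CR = 1840.96385542 * 1467 = 2700693.98 C/s


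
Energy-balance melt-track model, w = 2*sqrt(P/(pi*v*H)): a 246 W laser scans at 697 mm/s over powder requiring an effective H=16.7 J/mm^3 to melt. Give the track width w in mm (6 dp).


w = 2*sqrt(246/(pi*697*16.7)) = 0.164039 mm


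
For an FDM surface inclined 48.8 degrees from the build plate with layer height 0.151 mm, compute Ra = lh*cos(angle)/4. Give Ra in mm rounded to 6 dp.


Ra = 0.151 * cos(48.8) / 4 = 0.024866 mm


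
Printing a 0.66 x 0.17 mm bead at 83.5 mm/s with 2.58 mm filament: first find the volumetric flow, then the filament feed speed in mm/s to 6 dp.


Q = 0.66 * 0.17 * 83.5 = 9.3687 mm^3/s
A_fil = pi*(2.58/2)^2 = 5.22792433 mm^2
v_feed = 9.3687 / 5.22792433 = 1.79205 mm/s


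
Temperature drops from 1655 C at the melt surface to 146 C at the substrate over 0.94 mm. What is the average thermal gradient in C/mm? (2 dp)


G = (1655-146)/0.94 = 1605.32 C/mm


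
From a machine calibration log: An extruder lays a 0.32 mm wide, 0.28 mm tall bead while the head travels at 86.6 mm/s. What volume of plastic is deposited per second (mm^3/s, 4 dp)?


Rate = 0.32 * 0.28 * 86.6 = 7.7594 mm^3/s


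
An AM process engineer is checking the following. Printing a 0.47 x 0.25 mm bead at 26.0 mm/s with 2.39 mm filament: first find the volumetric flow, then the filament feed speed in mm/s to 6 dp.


Q = 0.47 * 0.25 * 26.0 = 3.055 mm^3/s
A_fil = pi*(2.39/2)^2 = 4.48627285 mm^2
v_feed = 3.055 / 4.48627285 = 0.680966 mm/s


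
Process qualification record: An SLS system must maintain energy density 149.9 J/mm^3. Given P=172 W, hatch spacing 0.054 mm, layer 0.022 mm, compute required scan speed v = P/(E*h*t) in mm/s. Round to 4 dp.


v = 172 / (149.9*0.054*0.022) = 965.8515 mm/s


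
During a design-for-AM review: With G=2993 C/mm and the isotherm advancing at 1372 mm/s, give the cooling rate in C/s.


CR = 2993 * 1372 = 4106396 C/s


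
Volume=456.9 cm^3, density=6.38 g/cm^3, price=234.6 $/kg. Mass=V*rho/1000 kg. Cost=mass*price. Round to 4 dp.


Mass = 456.9*6.38/1000 = 2.915022 kg
Cost = 2.915022 * 234.6 = 683.8642 $


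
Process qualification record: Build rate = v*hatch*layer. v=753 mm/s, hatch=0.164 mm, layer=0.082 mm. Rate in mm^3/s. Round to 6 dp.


Rate = 753 * 0.164 * 0.082 = 10.126344 mm^3/s


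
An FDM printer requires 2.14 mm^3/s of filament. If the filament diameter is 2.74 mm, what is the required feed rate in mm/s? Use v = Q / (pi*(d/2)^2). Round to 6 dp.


A = pi*(2.74/2)^2 = 5.896455
v = 2.14 / 5.896455 = 0.36293 mm/s


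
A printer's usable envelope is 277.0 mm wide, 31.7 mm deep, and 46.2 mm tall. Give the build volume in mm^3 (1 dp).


V = 277.0 * 31.7 * 46.2 = 405677.6 mm^3


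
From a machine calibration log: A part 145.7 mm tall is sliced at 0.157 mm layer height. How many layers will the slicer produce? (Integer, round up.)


Layers = ceil(145.7/0.157) = 929


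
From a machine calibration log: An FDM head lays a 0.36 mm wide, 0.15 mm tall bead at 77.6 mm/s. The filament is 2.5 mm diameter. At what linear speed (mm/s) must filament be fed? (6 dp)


Q = 0.36 * 0.15 * 77.6 = 4.1904 mm^3/s
A_fil = pi*(2.5/2)^2 = 4.90873852 mm^2
v_feed = 4.1904 / 4.90873852 = 0.853661 mm/s


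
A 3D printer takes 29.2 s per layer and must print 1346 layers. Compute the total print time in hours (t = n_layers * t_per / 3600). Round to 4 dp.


t = 1346 * 29.2 / 3600 = 10.9176 hrs


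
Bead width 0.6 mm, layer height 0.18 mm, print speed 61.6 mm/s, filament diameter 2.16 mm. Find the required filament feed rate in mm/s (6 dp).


Q = 0.6 * 0.18 * 61.6 = 6.6528 mm^3/s
A_fil = pi*(2.16/2)^2 = 3.66435367 mm^2
v_feed = 6.6528 / 3.66435367 = 1.815545 mm/s


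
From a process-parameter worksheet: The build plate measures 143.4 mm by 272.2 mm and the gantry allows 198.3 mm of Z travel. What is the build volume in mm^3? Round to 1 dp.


V = 143.4 * 272.2 * 198.3 = 7740339.1 mm^3


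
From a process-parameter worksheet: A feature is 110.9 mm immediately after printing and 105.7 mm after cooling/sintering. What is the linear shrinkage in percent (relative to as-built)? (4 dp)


Shrinkage = ((110.9-105.7)/110.9)*100 = 4.6889 %


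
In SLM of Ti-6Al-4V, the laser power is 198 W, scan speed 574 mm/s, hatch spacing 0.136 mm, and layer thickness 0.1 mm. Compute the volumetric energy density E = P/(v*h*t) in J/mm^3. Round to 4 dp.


E = 198 / (574*0.136*0.1) = 25.3638 J/mm^3


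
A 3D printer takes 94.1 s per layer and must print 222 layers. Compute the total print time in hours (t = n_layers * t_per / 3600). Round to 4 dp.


t = 222 * 94.1 / 3600 = 5.8028 hrs


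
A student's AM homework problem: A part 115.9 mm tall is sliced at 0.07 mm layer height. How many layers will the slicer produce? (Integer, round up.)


Layers = ceil(115.9/0.07) = 1656


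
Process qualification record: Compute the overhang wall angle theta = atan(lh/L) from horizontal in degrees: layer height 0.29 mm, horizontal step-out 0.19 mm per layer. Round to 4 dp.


angle = atan(0.29/0.19) = 56.7683 degrees


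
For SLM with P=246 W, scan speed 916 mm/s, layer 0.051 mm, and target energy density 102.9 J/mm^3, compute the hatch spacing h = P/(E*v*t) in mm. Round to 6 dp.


h = 246 / (102.9*916*0.051) = 0.051175 mm


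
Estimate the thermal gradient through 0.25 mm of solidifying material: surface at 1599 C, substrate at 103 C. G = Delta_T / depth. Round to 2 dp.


G = (1599-103)/0.25 = 5984.0 C/mm


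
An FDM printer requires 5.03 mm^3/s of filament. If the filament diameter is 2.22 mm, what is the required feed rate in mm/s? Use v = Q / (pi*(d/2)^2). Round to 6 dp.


A = pi*(2.22/2)^2 = 3.870756
v = 5.03 / 3.870756 = 1.299488 mm/s


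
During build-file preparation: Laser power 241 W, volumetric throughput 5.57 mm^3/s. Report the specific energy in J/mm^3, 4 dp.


SE = 241 / 5.57 = 43.2675 J/mm^3


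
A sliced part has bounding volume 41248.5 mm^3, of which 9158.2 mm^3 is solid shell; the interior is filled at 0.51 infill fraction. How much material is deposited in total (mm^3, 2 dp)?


V_infill = (41248.5 - 9158.2) * 0.51 = 16366.05
V_total = 9158.2 + 16366.05 = 25524.25 mm^3


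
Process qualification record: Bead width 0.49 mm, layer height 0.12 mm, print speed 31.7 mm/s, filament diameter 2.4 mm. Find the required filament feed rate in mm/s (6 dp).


Q = 0.49 * 0.12 * 31.7 = 1.86396 mm^3/s
A_fil = pi*(2.4/2)^2 = 4.52389342 mm^2
v_feed = 1.86396 / 4.52389342 = 0.412026 mm/s


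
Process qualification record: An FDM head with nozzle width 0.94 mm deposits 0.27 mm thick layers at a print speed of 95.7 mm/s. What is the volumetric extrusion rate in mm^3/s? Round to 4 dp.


Rate = 0.94 * 0.27 * 95.7 = 24.2887 mm^3/s


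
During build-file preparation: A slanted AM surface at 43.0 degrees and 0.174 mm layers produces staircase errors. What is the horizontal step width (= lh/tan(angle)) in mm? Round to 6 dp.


step = 0.174 / tan(43.0) = 0.186592 mm


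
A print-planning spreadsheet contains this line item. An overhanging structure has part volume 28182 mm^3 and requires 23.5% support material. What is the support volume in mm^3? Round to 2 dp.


V_support = 28182 * 0.235 = 6622.77 mm^3


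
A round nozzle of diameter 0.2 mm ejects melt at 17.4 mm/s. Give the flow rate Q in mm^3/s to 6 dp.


A = pi*(0.2/2)^2 = 0.03141593 mm^2
Q = 0.03141593 * 17.4 = 0.546637 mm^3/s


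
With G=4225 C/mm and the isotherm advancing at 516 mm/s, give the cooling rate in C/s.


CR = 4225 * 516 = 2180100 C/s


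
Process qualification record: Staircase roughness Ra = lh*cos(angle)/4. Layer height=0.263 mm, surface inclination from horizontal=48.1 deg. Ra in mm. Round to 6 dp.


Ra = 0.263 * cos(48.1) / 4 = 0.04391 mm


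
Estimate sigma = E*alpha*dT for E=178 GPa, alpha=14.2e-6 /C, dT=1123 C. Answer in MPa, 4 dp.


sigma = 178*1000 * 14.2e-6 * 1123 = 2838.4948 MPa


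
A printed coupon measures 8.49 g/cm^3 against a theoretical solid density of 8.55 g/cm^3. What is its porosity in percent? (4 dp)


Porosity = (1-8.49/8.55)*100 = 0.7018 %


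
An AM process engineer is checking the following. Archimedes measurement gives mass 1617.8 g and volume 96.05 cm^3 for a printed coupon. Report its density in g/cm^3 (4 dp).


rho = 1617.8 / 96.05 = 16.8433 g/cm^3


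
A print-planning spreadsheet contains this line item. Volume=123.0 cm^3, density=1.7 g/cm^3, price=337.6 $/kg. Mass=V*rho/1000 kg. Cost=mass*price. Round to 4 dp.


Mass = 123.0*1.7/1000 = 0.2091 kg
Cost = 0.2091 * 337.6 = 70.5922 $


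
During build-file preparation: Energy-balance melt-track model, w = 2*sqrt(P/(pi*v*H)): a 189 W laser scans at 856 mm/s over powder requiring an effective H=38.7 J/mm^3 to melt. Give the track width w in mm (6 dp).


w = 2*sqrt(189/(pi*856*38.7)) = 0.08523 mm


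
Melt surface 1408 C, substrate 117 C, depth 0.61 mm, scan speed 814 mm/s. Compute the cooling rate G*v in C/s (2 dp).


G = (1408-117)/0.61 = 2116.39344262 C/mm
CR = 2116.39344262 * 814 = 1722744.26 C/s


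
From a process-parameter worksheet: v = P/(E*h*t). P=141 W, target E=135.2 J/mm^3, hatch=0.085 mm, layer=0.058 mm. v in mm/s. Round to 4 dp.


v = 141 / (135.2*0.085*0.058) = 211.5415 mm/s


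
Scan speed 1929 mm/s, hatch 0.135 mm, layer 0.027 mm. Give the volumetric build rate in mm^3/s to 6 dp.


Rate = 1929 * 0.135 * 0.027 = 7.031205 mm^3/s


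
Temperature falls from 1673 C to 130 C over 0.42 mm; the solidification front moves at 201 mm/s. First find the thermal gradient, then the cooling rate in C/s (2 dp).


G = (1673-130)/0.42 = 3673.80952381 C/mm
CR = 3673.80952381 * 201 = 738435.71 C/s


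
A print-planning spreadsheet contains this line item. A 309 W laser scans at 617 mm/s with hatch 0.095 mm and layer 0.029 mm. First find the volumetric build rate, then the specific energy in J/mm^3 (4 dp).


Build rate = 617 * 0.095 * 0.029 = 1.699835 mm^3/s
SE = 309 / 1.699835 = 181.7823 J/mm^3


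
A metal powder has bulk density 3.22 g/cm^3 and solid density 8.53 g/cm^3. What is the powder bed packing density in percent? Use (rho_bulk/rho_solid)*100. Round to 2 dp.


Packing = (3.22/8.53)*100 = 37.75 %


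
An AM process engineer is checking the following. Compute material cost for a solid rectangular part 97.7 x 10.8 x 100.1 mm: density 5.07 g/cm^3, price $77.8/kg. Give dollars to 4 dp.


V = 97.7 * 10.8 * 100.1 = 105621.516 mm^3 = 105.621516 cm^3
Mass = 105.621516 * 5.07 / 1000 = 0.53550109 kg
Cost = 0.53550109 * 77.8 = 41.662 $


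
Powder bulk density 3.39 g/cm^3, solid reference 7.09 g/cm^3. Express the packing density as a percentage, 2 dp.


Packing = (3.39/7.09)*100 = 47.81 %


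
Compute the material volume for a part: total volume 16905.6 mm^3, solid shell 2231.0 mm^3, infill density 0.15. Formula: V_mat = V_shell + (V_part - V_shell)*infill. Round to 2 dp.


V_infill = (16905.6 - 2231.0) * 0.15 = 2201.19
V_total = 2231.0 + 2201.19 = 4432.19 mm^3


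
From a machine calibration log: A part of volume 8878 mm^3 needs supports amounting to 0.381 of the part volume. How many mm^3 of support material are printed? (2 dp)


V_support = 8878 * 0.381 = 3382.52 mm^3


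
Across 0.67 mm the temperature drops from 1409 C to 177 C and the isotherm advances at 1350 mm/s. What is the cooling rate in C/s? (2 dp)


G = (1409-177)/0.67 = 1838.80597015 C/mm
CR = 1838.80597015 * 1350 = 2482388.06 C/s


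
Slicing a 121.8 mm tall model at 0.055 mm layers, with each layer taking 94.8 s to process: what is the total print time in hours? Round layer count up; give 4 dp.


Layers = ceil(121.8/0.055) = 2215
t = 2215 * 94.8 / 3600 = 58.3283 hrs


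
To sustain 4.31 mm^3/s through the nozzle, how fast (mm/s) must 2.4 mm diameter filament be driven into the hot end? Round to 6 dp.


A = pi*(2.4/2)^2 = 4.523893
v = 4.31 / 4.523893 = 0.952719 mm/s


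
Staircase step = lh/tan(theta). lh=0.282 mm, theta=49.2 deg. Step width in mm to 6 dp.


step = 0.282 / tan(49.2) = 0.243416 mm


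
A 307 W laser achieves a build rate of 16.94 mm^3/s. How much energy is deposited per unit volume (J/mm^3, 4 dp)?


SE = 307 / 16.94 = 18.1228 J/mm^3


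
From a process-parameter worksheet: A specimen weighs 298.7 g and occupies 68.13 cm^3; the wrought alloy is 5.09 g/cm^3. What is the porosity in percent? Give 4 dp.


rho_part = 298.7 / 68.13 = 4.38426538 g/cm^3
Porosity = (1 - 4.38426538/5.09)*100 = 13.8651 %


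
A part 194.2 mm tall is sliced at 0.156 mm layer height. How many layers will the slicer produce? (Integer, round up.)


Layers = ceil(194.2/0.156) = 1245


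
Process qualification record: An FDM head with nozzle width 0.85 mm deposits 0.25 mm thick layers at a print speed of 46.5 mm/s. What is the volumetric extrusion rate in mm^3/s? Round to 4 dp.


Rate = 0.85 * 0.25 * 46.5 = 9.8813 mm^3/s


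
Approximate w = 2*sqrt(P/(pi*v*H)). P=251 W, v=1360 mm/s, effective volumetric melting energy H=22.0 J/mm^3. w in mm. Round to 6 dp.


w = 2*sqrt(251/(pi*1360*22.0)) = 0.10335 mm


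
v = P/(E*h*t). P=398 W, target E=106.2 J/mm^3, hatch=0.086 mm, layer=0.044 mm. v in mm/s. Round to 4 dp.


v = 398 / (106.2*0.086*0.044) = 990.3927 mm/s


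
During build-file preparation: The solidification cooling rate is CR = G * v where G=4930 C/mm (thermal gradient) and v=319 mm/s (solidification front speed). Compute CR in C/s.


CR = 4930 * 319 = 1572670 C/s


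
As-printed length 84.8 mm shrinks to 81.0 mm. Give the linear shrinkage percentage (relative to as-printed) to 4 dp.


Shrinkage = ((84.8-81.0)/84.8)*100 = 4.4811 %


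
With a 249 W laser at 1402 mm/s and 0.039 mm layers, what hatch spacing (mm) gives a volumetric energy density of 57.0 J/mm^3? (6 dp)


h = 249 / (57.0*1402*0.039) = 0.079894 mm


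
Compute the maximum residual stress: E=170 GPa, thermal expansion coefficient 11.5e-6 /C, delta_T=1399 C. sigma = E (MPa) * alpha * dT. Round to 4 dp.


sigma = 170*1000 * 11.5e-6 * 1399 = 2735.045 MPa


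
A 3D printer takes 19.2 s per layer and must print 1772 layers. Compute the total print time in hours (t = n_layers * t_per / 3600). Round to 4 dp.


t = 1772 * 19.2 / 3600 = 9.4507 hrs


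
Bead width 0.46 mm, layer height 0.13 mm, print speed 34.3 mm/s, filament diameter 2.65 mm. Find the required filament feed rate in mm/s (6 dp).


Q = 0.46 * 0.13 * 34.3 = 2.05114 mm^3/s
A_fil = pi*(2.65/2)^2 = 5.5154586 mm^2
v_feed = 2.05114 / 5.5154586 = 0.371889 mm/s


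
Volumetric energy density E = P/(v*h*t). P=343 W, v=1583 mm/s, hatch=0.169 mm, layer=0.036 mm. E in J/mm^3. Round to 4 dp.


E = 343 / (1583*0.169*0.036) = 35.6143 J/mm^3


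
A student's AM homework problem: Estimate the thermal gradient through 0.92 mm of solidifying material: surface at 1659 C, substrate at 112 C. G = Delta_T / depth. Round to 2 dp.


G = (1659-112)/0.92 = 1681.52 C/mm


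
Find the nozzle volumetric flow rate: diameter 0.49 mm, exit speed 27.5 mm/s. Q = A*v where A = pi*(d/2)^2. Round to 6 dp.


A = pi*(0.49/2)^2 = 0.1885741 mm^2
Q = 0.1885741 * 27.5 = 5.185788 mm^3/s


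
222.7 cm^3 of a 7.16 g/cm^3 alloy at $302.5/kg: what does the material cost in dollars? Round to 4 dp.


Mass = 222.7*7.16/1000 = 1.594532 kg
Cost = 1.594532 * 302.5 = 482.3459 $


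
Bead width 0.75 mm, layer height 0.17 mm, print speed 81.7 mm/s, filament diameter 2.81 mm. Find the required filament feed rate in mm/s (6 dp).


Q = 0.75 * 0.17 * 81.7 = 10.41675 mm^3/s
A_fil = pi*(2.81/2)^2 = 6.20158244 mm^2
v_feed = 10.41675 / 6.20158244 = 1.679692 mm/s


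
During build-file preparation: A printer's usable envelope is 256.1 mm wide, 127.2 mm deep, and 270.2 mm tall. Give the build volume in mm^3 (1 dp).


V = 256.1 * 127.2 * 270.2 = 8802013.6 mm^3


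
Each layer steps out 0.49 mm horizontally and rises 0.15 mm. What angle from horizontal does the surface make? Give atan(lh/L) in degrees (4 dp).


angle = atan(0.15/0.49) = 17.0205 degrees


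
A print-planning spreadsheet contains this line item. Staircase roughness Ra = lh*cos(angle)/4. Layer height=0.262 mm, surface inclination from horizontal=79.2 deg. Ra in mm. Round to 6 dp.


Ra = 0.262 * cos(79.2) / 4 = 0.012273 mm


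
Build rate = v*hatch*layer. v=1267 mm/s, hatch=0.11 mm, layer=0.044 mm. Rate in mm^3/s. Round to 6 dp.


Rate = 1267 * 0.11 * 0.044 = 6.13228 mm^3/s


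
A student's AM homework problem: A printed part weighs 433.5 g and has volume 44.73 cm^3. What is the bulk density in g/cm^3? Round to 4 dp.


rho = 433.5 / 44.73 = 9.6915 g/cm^3


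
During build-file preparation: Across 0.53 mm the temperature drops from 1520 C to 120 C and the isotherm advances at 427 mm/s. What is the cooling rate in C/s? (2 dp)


G = (1520-120)/0.53 = 2641.50943396 C/mm
CR = 2641.50943396 * 427 = 1127924.53 C/s


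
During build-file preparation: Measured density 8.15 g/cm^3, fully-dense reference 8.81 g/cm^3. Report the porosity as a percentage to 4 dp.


Porosity = (1-8.15/8.81)*100 = 7.4915 %


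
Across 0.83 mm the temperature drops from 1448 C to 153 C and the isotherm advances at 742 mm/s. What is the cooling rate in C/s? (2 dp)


G = (1448-153)/0.83 = 1560.24096386 C/mm
CR = 1560.24096386 * 742 = 1157698.8 C/s


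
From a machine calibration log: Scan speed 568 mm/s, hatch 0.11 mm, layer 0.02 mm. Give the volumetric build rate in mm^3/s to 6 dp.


Rate = 568 * 0.11 * 0.02 = 1.2496 mm^3/s


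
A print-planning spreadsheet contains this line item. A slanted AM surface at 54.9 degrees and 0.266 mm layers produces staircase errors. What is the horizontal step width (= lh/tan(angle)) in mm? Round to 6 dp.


step = 0.266 / tan(54.9) = 0.186948 mm


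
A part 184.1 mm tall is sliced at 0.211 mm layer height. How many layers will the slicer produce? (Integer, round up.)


Layers = ceil(184.1/0.211) = 873


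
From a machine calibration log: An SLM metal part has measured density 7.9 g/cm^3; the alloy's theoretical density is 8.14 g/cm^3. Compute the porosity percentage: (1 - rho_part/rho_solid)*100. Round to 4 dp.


Porosity = (1-7.9/8.14)*100 = 2.9484 %


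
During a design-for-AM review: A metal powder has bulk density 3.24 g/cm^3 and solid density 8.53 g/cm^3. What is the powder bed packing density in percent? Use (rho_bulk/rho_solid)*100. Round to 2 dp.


Packing = (3.24/8.53)*100 = 37.98 %


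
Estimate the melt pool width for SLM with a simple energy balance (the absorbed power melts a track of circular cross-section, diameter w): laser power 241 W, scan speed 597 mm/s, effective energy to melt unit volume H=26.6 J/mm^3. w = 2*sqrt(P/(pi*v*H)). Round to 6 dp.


w = 2*sqrt(241/(pi*597*26.6)) = 0.139007 mm


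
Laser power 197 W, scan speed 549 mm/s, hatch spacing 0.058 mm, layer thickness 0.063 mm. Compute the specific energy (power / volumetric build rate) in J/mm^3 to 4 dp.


Build rate = 549 * 0.058 * 0.063 = 2.006046 mm^3/s
SE = 197 / 2.006046 = 98.2031 J/mm^3


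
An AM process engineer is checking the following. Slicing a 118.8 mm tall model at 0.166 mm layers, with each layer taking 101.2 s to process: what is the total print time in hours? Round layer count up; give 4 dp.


Layers = ceil(118.8/0.166) = 716
t = 716 * 101.2 / 3600 = 20.1276 hrs


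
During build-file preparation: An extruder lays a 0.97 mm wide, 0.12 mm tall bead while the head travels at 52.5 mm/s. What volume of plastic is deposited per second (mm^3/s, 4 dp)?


Rate = 0.97 * 0.12 * 52.5 = 6.111 mm^3/s


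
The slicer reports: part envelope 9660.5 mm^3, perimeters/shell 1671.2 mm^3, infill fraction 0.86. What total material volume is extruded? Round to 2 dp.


V_infill = (9660.5 - 1671.2) * 0.86 = 6870.8
V_total = 1671.2 + 6870.8 = 8542.0 mm^3


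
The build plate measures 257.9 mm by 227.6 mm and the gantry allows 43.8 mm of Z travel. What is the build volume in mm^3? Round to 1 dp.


V = 257.9 * 227.6 * 43.8 = 2570974.2 mm^3


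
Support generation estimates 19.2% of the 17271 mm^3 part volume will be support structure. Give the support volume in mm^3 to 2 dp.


V_support = 17271 * 0.192 = 3316.03 mm^3


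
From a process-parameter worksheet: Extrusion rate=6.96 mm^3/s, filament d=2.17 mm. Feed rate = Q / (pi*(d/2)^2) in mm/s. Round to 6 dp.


A = pi*(2.17/2)^2 = 3.698361
v = 6.96 / 3.698361 = 1.881915 mm/s


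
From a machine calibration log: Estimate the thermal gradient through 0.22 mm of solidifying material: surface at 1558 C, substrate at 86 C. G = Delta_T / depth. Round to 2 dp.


G = (1558-86)/0.22 = 6690.91 C/mm


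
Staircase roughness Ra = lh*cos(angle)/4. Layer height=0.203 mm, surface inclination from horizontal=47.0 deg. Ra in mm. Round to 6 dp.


Ra = 0.203 * cos(47.0) / 4 = 0.034611 mm


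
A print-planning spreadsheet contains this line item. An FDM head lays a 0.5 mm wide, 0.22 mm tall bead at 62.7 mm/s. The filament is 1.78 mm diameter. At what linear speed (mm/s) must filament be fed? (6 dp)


Q = 0.5 * 0.22 * 62.7 = 6.897 mm^3/s
A_fil = pi*(1.78/2)^2 = 2.48845554 mm^2
v_feed = 6.897 / 2.48845554 = 2.771599 mm/s
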